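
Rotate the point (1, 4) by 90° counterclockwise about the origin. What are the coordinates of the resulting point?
(-4, 1)

Rotation matrix R(θ) = [[cos θ, -sin θ], [sin θ, cos θ]]; for θ = 90°:
R = [[0, -1], [1, 0]]
Result: R × [1, 4]ᵀ = [0·1 + (-1)·4, 1·1 + (0)·4]ᵀ = (-4, 1)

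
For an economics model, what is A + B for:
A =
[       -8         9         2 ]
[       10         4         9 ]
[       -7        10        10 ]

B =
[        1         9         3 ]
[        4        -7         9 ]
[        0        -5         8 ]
A + B =
[       -7        18         5 ]
[       14        -3        18 ]
[       -7         5        18 ]

Matrix addition is elementwise: (A+B)[i][j] = A[i][j] + B[i][j].
  (A+B)[0][0] = (-8) + (1) = -7
  (A+B)[0][1] = (9) + (9) = 18
  (A+B)[0][2] = (2) + (3) = 5
  (A+B)[1][0] = (10) + (4) = 14
  (A+B)[1][1] = (4) + (-7) = -3
  (A+B)[1][2] = (9) + (9) = 18
  (A+B)[2][0] = (-7) + (0) = -7
  (A+B)[2][1] = (10) + (-5) = 5
  (A+B)[2][2] = (10) + (8) = 18
A + B =
[       -7        18         5 ]
[       14        -3        18 ]
[       -7         5        18 ]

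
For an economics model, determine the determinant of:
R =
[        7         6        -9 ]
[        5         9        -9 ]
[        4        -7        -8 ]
det(R) = -282

Expand along row 0 (cofactor expansion): det(R) = a*(e*i - f*h) - b*(d*i - f*g) + c*(d*h - e*g), where the 3×3 is [[a, b, c], [d, e, f], [g, h, i]].
Minor M_00 = (9)*(-8) - (-9)*(-7) = -72 - 63 = -135.
Minor M_01 = (5)*(-8) - (-9)*(4) = -40 + 36 = -4.
Minor M_02 = (5)*(-7) - (9)*(4) = -35 - 36 = -71.
det(R) = (7)*(-135) - (6)*(-4) + (-9)*(-71) = -945 + 24 + 639 = -282.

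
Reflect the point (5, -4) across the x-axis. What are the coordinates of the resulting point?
(5, 4)

Reflection across x-axis: (5, -4) → (5, 4)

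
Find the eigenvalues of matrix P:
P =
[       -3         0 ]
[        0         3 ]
λ = -3, 3

Solve det(P - λI) = 0. For a 2×2 matrix the characteristic equation is λ² - (trace)λ + det = 0.
trace(P) = a + d = -3 + 3 = 0.
det(P) = a*d - b*c = (-3)*(3) - (0)*(0) = -9 - 0 = -9.
Characteristic equation: λ² - (0)λ + (-9) = 0.
Discriminant = (0)² - 4*(-9) = 0 + 36 = 36.
λ = (0 ± √36) / 2 = (0 ± 6) / 2 = -3, 3.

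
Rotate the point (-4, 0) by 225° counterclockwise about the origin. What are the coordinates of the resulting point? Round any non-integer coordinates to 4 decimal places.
(2.8284, 2.8284)

Rotation matrix R(θ) = [[cos θ, -sin θ], [sin θ, cos θ]]; for θ = 225°:
R = [[-√2/2, √2/2], [-√2/2, -√2/2]]
Result: R × [-4, 0]ᵀ = [-√2/2·-4 + (√2/2)·0, -√2/2·-4 + (-√2/2)·0]ᵀ = (2.8284, 2.8284)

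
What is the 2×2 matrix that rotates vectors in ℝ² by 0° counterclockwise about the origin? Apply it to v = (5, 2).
R = [[1, 0], [0, 1]]; R·v = (5, 2)

A counterclockwise rotation by angle θ in ℝ² has matrix R(θ) = [[cos θ, -sin θ], [sin θ, cos θ]].
For θ = 0°: cos θ = 1, sin θ = 0.
R(0°) = [[1, 0], [0, 1]].
R·v = [1·5 + (0)·2, 0·5 + 1·2] = (5, 2).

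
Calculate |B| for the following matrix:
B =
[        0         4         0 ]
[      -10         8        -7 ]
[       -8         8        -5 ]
det(B) = 24

Expand along row 0 (cofactor expansion): det(B) = a*(e*i - f*h) - b*(d*i - f*g) + c*(d*h - e*g), where the 3×3 is [[a, b, c], [d, e, f], [g, h, i]].
Minor M_00 = (8)*(-5) - (-7)*(8) = -40 + 56 = 16.
Minor M_01 = (-10)*(-5) - (-7)*(-8) = 50 - 56 = -6.
Minor M_02 = (-10)*(8) - (8)*(-8) = -80 + 64 = -16.
det(B) = (0)*(16) - (4)*(-6) + (0)*(-16) = 0 + 24 + 0 = 24.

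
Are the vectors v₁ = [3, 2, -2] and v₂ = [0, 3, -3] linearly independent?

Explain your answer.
Yes, linearly independent

Two vectors are linearly dependent iff one is a scalar multiple of the other.
No single scalar k satisfies v₂ = k·v₁ (the ratios of corresponding entries disagree), so v₁ and v₂ are linearly independent.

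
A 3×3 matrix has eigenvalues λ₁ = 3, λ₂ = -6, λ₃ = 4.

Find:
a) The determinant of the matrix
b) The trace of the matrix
det = -72, trace = 1

Two standard eigenvalue identities:
- det(A) equals the product of the eigenvalues (counted with multiplicity).
- trace(A) equals the sum of the eigenvalues.
det(A) = (3)*(-6)*(4) = -72.
trace(A) = 3 - 6 + 4 = 1.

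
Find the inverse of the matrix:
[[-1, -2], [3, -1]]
[[-1/7, 2/7], [-3/7, -1/7]]

For [[a,b],[c,d]], inverse = (1/det)·[[d,-b],[-c,a]]
det = -1·-1 - -2·3 = 7
Inverse = (1/7)·[[-1, 2], [-3, -1]]
        = [[-1/7, 2/7], [-3/7, -1/7]]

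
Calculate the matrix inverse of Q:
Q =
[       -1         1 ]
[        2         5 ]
det(Q) = -7
Q⁻¹ =
[     -5/7       1/7 ]
[      2/7       1/7 ]

For a 2×2 matrix Q = [[a, b], [c, d]] with det(Q) ≠ 0, Q⁻¹ = (1/det(Q)) * [[d, -b], [-c, a]].
det(Q) = (-1)*(5) - (1)*(2) = -5 - 2 = -7.
Q⁻¹ = (1/-7) * [[5, -1], [-2, -1]].
Dividing each entry by -7 and reducing:
Q⁻¹ =
[     -5/7       1/7 ]
[      2/7       1/7 ]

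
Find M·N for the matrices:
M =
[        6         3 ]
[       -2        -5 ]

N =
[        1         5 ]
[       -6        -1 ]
MN =
[      -12        27 ]
[       28        -5 ]

Matrix multiplication: (MN)[i][j] = sum over k of M[i][k] * N[k][j].
  (MN)[0][0] = (6)*(1) + (3)*(-6) = -12
  (MN)[0][1] = (6)*(5) + (3)*(-1) = 27
  (MN)[1][0] = (-2)*(1) + (-5)*(-6) = 28
  (MN)[1][1] = (-2)*(5) + (-5)*(-1) = -5
MN =
[      -12        27 ]
[       28        -5 ]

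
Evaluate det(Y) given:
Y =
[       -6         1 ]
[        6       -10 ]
det(Y) = 54

For a 2×2 matrix [[a, b], [c, d]], det = a*d - b*c.
det(Y) = (-6)*(-10) - (1)*(6) = 60 - 6 = 54.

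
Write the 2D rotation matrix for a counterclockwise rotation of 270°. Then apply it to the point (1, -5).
R = [[0, 1], [-1, 0]]; R·(1, -5) = (-5, -1)

Rotation matrix formula: R(θ) = [[cos θ, -sin θ], [sin θ, cos θ]]
For θ = 270°:
cos(270°) = 0
sin(270°) = -1
R = [[0, 1], [-1, 0]]
Apply to (1, -5): [0·1 + (1)·-5, -1·1 + 0·-5] = (-5, -1)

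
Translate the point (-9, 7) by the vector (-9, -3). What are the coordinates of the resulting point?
(-18, 4)

Translation by (-9, -3):
x' = -9 + -9 = -18
y' = 7 + -3 = 4
Homogeneous matrix: [[1, 0, -9], [0, 1, -3], [0, 0, 1]]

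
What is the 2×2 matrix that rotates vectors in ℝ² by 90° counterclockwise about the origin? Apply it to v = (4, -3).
R = [[0, -1], [1, 0]]; R·v = (3, 4)

A counterclockwise rotation by angle θ in ℝ² has matrix R(θ) = [[cos θ, -sin θ], [sin θ, cos θ]].
For θ = 90°: cos θ = 0, sin θ = 1.
R(90°) = [[0, -1], [1, 0]].
R·v = [0·4 + (-1)·-3, 1·4 + 0·-3] = (3, 4).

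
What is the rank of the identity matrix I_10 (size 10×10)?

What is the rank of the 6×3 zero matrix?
rank(I_10) = 10, rank(0) = 0

The identity I_10 has 10 columns that are the standard basis vectors e_1, …, e_10. These are linearly independent, so all 10 columns are pivots and rank(I_10) = 10.
The 6×3 zero matrix has every entry zero, so every row is the zero row and there are no pivots; rank(0) = 0.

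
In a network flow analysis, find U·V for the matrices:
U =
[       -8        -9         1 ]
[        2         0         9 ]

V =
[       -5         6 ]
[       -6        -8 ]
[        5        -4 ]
UV =
[       99        20 ]
[       35       -24 ]

Matrix multiplication: (UV)[i][j] = sum over k of U[i][k] * V[k][j].
  (UV)[0][0] = (-8)*(-5) + (-9)*(-6) + (1)*(5) = 99
  (UV)[0][1] = (-8)*(6) + (-9)*(-8) + (1)*(-4) = 20
  (UV)[1][0] = (2)*(-5) + (0)*(-6) + (9)*(5) = 35
  (UV)[1][1] = (2)*(6) + (0)*(-8) + (9)*(-4) = -24
UV =
[       99        20 ]
[       35       -24 ]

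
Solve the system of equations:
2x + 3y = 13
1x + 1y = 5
x = 2, y = 3

Use elimination (row reduction):
Equation 1: 2x + 3y = 13.
Equation 2: 1x + 1y = 5.
Multiply Eq1 by 1 and Eq2 by 2: 2x + 3y = 13;  2x + 2y = 10.
Subtract: (-1)y = -3, so y = 3.
Back-substitute into Eq1: 2x + 3*(3) = 13, so x = 2.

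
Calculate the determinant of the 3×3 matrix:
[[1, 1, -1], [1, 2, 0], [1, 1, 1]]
2

Expansion along first row:
det = 1·det([[2,0],[1,1]]) - 1·det([[1,0],[1,1]]) + -1·det([[1,2],[1,1]])
    = 1·(2·1 - 0·1) - 1·(1·1 - 0·1) + -1·(1·1 - 2·1)
    = 1·2 - 1·1 + -1·-1
    = 2 + -1 + 1 = 2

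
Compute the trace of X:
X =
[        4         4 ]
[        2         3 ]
tr(X) = 4 + 3 = 7

The trace of a square matrix is the sum of its diagonal entries.
Diagonal entries of X: X[0][0] = 4, X[1][1] = 3.
tr(X) = 4 + 3 = 7.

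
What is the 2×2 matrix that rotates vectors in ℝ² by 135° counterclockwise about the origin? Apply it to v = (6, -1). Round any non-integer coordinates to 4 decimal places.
R = [[-√2/2, -√2/2], [√2/2, -√2/2]]; R·v = (-3.5355, 4.9497)

A counterclockwise rotation by angle θ in ℝ² has matrix R(θ) = [[cos θ, -sin θ], [sin θ, cos θ]].
For θ = 135°: cos θ = -√2/2, sin θ = √2/2.
R(135°) = [[-√2/2, -√2/2], [√2/2, -√2/2]].
R·v = [-√2/2·6 + (-√2/2)·-1, √2/2·6 + -√2/2·-1] = (-3.5355, 4.9497).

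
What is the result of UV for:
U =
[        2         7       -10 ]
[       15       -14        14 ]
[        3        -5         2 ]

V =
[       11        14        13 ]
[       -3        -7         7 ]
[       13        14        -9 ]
UV =
[     -129      -161       165 ]
[      389       504       -29 ]
[       74       105       -14 ]

Matrix multiplication: (UV)[i][j] = sum over k of U[i][k] * V[k][j].
  (UV)[0][0] = (2)*(11) + (7)*(-3) + (-10)*(13) = -129
  (UV)[0][1] = (2)*(14) + (7)*(-7) + (-10)*(14) = -161
  (UV)[0][2] = (2)*(13) + (7)*(7) + (-10)*(-9) = 165
  (UV)[1][0] = (15)*(11) + (-14)*(-3) + (14)*(13) = 389
  (UV)[1][1] = (15)*(14) + (-14)*(-7) + (14)*(14) = 504
  (UV)[1][2] = (15)*(13) + (-14)*(7) + (14)*(-9) = -29
  (UV)[2][0] = (3)*(11) + (-5)*(-3) + (2)*(13) = 74
  (UV)[2][1] = (3)*(14) + (-5)*(-7) + (2)*(14) = 105
  (UV)[2][2] = (3)*(13) + (-5)*(7) + (2)*(-9) = -14
UV =
[     -129      -161       165 ]
[      389       504       -29 ]
[       74       105       -14 ]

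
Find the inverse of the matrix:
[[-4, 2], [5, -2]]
[[1, 1], [5/2, 2]]

For [[a,b],[c,d]], inverse = (1/det)·[[d,-b],[-c,a]]
det = -4·-2 - 2·5 = -2
Inverse = (1/-2)·[[-2, -2], [-5, -4]]
        = [[1, 1], [5/2, 2]]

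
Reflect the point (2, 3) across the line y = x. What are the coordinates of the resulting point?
(3, 2)

Reflection across line y = x: (2, 3) → (3, 2)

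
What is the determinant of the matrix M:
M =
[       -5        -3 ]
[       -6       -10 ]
det(M) = 32

For a 2×2 matrix [[a, b], [c, d]], det = a*d - b*c.
det(M) = (-5)*(-10) - (-3)*(-6) = 50 - 18 = 32.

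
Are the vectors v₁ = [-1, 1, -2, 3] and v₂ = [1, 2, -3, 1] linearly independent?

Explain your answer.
Yes, linearly independent

Two vectors are linearly dependent iff one is a scalar multiple of the other.
No single scalar k satisfies v₂ = k·v₁ (the ratios of corresponding entries disagree), so v₁ and v₂ are linearly independent.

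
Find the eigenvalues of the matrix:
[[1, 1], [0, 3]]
λ = 1 and λ = 3

Characteristic equation: det(A - λI) = 0
λ² - (trace)λ + (det) = 0
λ² - (4)λ + (3) = 0
λ² - 4λ + 3 = 0
Solving: λ = 1, 3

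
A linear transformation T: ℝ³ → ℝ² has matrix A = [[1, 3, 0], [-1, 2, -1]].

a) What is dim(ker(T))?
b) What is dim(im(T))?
dim(ker) = 1, dim(im) = 2

The two rows are not scalar multiples of one another (no single k satisfies row 2 = k × row 1), so they are linearly independent.
Thus rank(A) = 2.
dim(im(T)) = rank(A) = 2.
By the rank-nullity theorem applied to T: ℝ³ → ℝ², rank(A) + nullity(A) = 3 (the domain dimension), so dim(ker(T)) = 3 - 2 = 1.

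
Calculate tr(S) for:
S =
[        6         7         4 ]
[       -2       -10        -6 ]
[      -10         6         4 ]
tr(S) = 6 - 10 + 4 = 0

The trace of a square matrix is the sum of its diagonal entries.
Diagonal entries of S: S[0][0] = 6, S[1][1] = -10, S[2][2] = 4.
tr(S) = 6 - 10 + 4 = 0.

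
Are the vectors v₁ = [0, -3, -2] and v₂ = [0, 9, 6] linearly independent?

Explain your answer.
No, linearly dependent (v₂ = -3·v₁)

Check whether there is a scalar k with v₂ = k·v₁.
Comparing components, k = -3 satisfies -3·[0, -3, -2] = [0, 9, 6].
Since v₂ is a scalar multiple of v₁, the two vectors are linearly dependent.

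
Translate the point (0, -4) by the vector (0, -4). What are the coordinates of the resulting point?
(0, -8)

Translation by (0, -4):
x' = 0 + 0 = 0
y' = -4 + -4 = -8
Homogeneous matrix: [[1, 0, 0], [0, 1, -4], [0, 0, 1]]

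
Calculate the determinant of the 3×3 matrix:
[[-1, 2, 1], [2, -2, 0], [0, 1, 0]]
2

Expansion along first row:
det = -1·det([[-2,0],[1,0]]) - 2·det([[2,0],[0,0]]) + 1·det([[2,-2],[0,1]])
    = -1·(-2·0 - 0·1) - 2·(2·0 - 0·0) + 1·(2·1 - -2·0)
    = -1·0 - 2·0 + 1·2
    = 0 + 0 + 2 = 2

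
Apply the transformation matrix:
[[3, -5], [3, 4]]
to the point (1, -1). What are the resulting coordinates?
(8, -1)

Matrix multiplication:
[[3, -5], [3, 4]] × [1, -1]ᵀ
= [3×1 + -5×-1, 3×1 + 4×-1]ᵀ
= [8.0000, -1.0000]ᵀ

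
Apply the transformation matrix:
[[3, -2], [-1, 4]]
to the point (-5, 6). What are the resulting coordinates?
(-27, 29)

Matrix multiplication:
[[3, -2], [-1, 4]] × [-5, 6]ᵀ
= [3×-5 + -2×6, -1×-5 + 4×6]ᵀ
= [-27.0000, 29.0000]ᵀ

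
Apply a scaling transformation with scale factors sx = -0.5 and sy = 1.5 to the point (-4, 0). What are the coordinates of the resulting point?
(2.0, 0.0)

Scaling matrix:
[[-0.50, 0], [0, 1.50]]
Result: (-4 × -0.5, 0 × 1.5) = (2.0, 0.0)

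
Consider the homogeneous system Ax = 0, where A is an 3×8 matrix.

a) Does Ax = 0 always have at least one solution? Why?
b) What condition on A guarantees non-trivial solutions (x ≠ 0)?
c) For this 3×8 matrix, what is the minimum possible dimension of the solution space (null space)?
a) Yes, x = 0 is always a solution. b) When A has linearly dependent columns (rank < n). c) Minimum nullity = 5.

a) x = 0 satisfies A·0 = 0, so the zero vector is always a solution.
b) Non-trivial solutions exist iff the columns of A are linearly dependent, equivalently rank(A) < n (the number of columns).
c) By rank-nullity, rank(A) + nullity(A) = n = 8. Since A has only 3 rows, rank(A) ≤ 3, so nullity(A) ≥ 8 - 3 = 5.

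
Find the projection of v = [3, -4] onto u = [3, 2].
[3/13, 2/13]

The projection of v onto u is proj_u(v) = ((v·u) / (u·u)) · u.
v·u = (3)*(3) + (-4)*(2) = 1.
u·u = (3)*(3) + (2)*(2) = 13.
coefficient = 1 / 13 = 1/13.
proj_u(v) = 1/13 · [3, 2] = [3/13, 2/13].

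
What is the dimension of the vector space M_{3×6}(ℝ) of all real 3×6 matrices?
Dimension = 18

A real 3×6 matrix is determined by its 3·6 = 18 independent entries.
A standard basis is {E_ij : 1 ≤ i ≤ 3, 1 ≤ j ≤ 6}, where E_ij has a 1 in position (i, j) and 0 elsewhere — there are 18 such matrices, and they are linearly independent and span M_{3×6}(ℝ).
Therefore dim(M_{3×6}(ℝ)) = 18.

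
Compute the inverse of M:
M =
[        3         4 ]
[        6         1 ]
det(M) = -21
M⁻¹ =
[    -1/21      4/21 ]
[      2/7      -1/7 ]

For a 2×2 matrix M = [[a, b], [c, d]] with det(M) ≠ 0, M⁻¹ = (1/det(M)) * [[d, -b], [-c, a]].
det(M) = (3)*(1) - (4)*(6) = 3 - 24 = -21.
M⁻¹ = (1/-21) * [[1, -4], [-6, 3]].
Dividing each entry by -21 and reducing:
M⁻¹ =
[    -1/21      4/21 ]
[      2/7      -1/7 ]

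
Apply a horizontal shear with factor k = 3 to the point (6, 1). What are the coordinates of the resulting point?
(9, 1)

Shear matrix for horizontal shear with factor k = 3:
[[1, 3], [0, 1]]
Result: (6, 1) → (9, 1)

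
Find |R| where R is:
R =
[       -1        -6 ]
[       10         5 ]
det(R) = 55

For a 2×2 matrix [[a, b], [c, d]], det = a*d - b*c.
det(R) = (-1)*(5) - (-6)*(10) = -5 + 60 = 55.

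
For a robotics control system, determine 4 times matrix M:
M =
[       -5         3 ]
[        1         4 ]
4M =
[      -20        12 ]
[        4        16 ]

Scalar multiplication is elementwise: (4M)[i][j] = 4 * M[i][j].
  (4M)[0][0] = 4 * (-5) = -20
  (4M)[0][1] = 4 * (3) = 12
  (4M)[1][0] = 4 * (1) = 4
  (4M)[1][1] = 4 * (4) = 16
4M =
[      -20        12 ]
[        4        16 ]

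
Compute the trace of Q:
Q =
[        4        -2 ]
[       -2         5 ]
tr(Q) = 4 + 5 = 9

The trace of a square matrix is the sum of its diagonal entries.
Diagonal entries of Q: Q[0][0] = 4, Q[1][1] = 5.
tr(Q) = 4 + 5 = 9.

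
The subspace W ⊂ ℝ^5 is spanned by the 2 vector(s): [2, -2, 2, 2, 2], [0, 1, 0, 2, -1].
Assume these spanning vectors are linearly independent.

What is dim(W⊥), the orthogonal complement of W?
dim(W⊥) = 3

For any subspace W of ℝ^n, dim(W) + dim(W⊥) = n (the whole-space dimension).
Here the given 2 vectors are linearly independent, so dim(W) = 2.
Thus dim(W⊥) = n - dim(W) = 5 - 2 = 3.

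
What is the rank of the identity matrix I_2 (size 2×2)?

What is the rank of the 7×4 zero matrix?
rank(I_2) = 2, rank(0) = 0

The identity I_2 has 2 columns that are the standard basis vectors e_1, …, e_2. These are linearly independent, so all 2 columns are pivots and rank(I_2) = 2.
The 7×4 zero matrix has every entry zero, so every row is the zero row and there are no pivots; rank(0) = 0.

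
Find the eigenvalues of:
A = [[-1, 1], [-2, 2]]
λ = 0, 1

Solve det(A - λI) = 0. For a 2×2 matrix this is λ² - (trace)λ + det = 0.
trace(A) = -1 + 2 = 1.
det(A) = (-1)*(2) - (1)*(-2) = -2 + 2 = 0.
Characteristic equation: λ² - (1)λ + (0) = 0.
Discriminant: (1)² - 4*(0) = 1 - 0 = 1.
Roots: λ = (1 ± √1) / 2 = 0, 1.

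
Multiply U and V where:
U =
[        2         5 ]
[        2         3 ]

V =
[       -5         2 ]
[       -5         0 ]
UV =
[      -35         4 ]
[      -25         4 ]

Matrix multiplication: (UV)[i][j] = sum over k of U[i][k] * V[k][j].
  (UV)[0][0] = (2)*(-5) + (5)*(-5) = -35
  (UV)[0][1] = (2)*(2) + (5)*(0) = 4
  (UV)[1][0] = (2)*(-5) + (3)*(-5) = -25
  (UV)[1][1] = (2)*(2) + (3)*(0) = 4
UV =
[      -35         4 ]
[      -25         4 ]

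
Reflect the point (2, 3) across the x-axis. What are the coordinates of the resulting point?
(2, -3)

Reflection across x-axis: (2, 3) → (2, -3)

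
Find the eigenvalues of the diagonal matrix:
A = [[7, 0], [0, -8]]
λ₁ = 7, λ₂ = -8

The characteristic polynomial of A is det(A - λI) = (7 - λ)(-8 - λ) = 0.
The roots are λ = 7 and λ = -8, so the eigenvalues are the diagonal entries.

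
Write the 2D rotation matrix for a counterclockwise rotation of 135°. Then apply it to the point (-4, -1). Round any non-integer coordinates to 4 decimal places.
R = [[-√2/2, -√2/2], [√2/2, -√2/2]]; R·(-4, -1) = (3.5355, -2.1213)

Rotation matrix formula: R(θ) = [[cos θ, -sin θ], [sin θ, cos θ]]
For θ = 135°:
cos(135°) = -√2/2
sin(135°) = √2/2
R = [[-√2/2, -√2/2], [√2/2, -√2/2]]
Apply to (-4, -1): [-√2/2·-4 + (-√2/2)·-1, √2/2·-4 + -√2/2·-1] = (3.5355, -2.1213)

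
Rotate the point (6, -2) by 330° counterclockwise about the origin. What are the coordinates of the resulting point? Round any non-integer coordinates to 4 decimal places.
(4.1962, -4.7321)

Rotation matrix R(θ) = [[cos θ, -sin θ], [sin θ, cos θ]]; for θ = 330°:
R = [[√3/2, 1/2], [-1/2, √3/2]]
Result: R × [6, -2]ᵀ = [√3/2·6 + (1/2)·-2, -1/2·6 + (√3/2)·-2]ᵀ = (4.1962, -4.7321)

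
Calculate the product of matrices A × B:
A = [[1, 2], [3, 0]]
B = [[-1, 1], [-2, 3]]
[[-5, 7], [-3, 3]]

Matrix multiplication:
C[0][0] = 1×-1 + 2×-2 = -5
C[0][1] = 1×1 + 2×3 = 7
C[1][0] = 3×-1 + 0×-2 = -3
C[1][1] = 3×1 + 0×3 = 3
Result: [[-5, 7], [-3, 3]]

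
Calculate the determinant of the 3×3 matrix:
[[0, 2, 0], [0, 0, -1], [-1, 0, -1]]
2

Expansion along first row:
det = 0·det([[0,-1],[0,-1]]) - 2·det([[0,-1],[-1,-1]]) + 0·det([[0,0],[-1,0]])
    = 0·(0·-1 - -1·0) - 2·(0·-1 - -1·-1) + 0·(0·0 - 0·-1)
    = 0·0 - 2·-1 + 0·0
    = 0 + 2 + 0 = 2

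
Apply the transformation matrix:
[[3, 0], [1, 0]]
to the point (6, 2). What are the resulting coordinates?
(18, 6)

Matrix multiplication:
[[3, 0], [1, 0]] × [6, 2]ᵀ
= [3×6 + 0×2, 1×6 + 0×2]ᵀ
= [18.0000, 6.0000]ᵀ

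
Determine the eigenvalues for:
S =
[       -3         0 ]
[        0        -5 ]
λ = -5, -3

Solve det(S - λI) = 0. For a 2×2 matrix the characteristic equation is λ² - (trace)λ + det = 0.
trace(S) = a + d = -3 - 5 = -8.
det(S) = a*d - b*c = (-3)*(-5) - (0)*(0) = 15 - 0 = 15.
Characteristic equation: λ² - (-8)λ + (15) = 0.
Discriminant = (-8)² - 4*(15) = 64 - 60 = 4.
λ = (-8 ± √4) / 2 = (-8 ± 2) / 2 = -5, -3.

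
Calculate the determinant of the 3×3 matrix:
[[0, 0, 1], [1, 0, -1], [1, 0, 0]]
0

Expansion along first row:
det = 0·det([[0,-1],[0,0]]) - 0·det([[1,-1],[1,0]]) + 1·det([[1,0],[1,0]])
    = 0·(0·0 - -1·0) - 0·(1·0 - -1·1) + 1·(1·0 - 0·1)
    = 0·0 - 0·1 + 1·0
    = 0 + 0 + 0 = 0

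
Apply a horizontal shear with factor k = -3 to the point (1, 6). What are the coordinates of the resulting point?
(-17, 6)

Shear matrix for horizontal shear with factor k = -3:
[[1, -3], [0, 1]]
Result: (1, 6) → (-17, 6)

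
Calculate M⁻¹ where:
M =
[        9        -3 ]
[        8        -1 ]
det(M) = 15
M⁻¹ =
[    -1/15       1/5 ]
[    -8/15       3/5 ]

For a 2×2 matrix M = [[a, b], [c, d]] with det(M) ≠ 0, M⁻¹ = (1/det(M)) * [[d, -b], [-c, a]].
det(M) = (9)*(-1) - (-3)*(8) = -9 + 24 = 15.
M⁻¹ = (1/15) * [[-1, 3], [-8, 9]].
Dividing each entry by 15 and reducing:
M⁻¹ =
[    -1/15       1/5 ]
[    -8/15       3/5 ]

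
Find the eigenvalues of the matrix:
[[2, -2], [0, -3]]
λ = -3 and λ = 2

Characteristic equation: det(A - λI) = 0
λ² - (trace)λ + (det) = 0
λ² - (-1)λ + (-6) = 0
λ² + 1λ - 6 = 0
Solving: λ = -3, 2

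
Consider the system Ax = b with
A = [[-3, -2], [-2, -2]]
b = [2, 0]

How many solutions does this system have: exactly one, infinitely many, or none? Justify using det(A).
Exactly one solution

Compute det(A) = (-3)*(-2) - (-2)*(-2) = 2.
Because det(A) ≠ 0, A is invertible and Ax = b has a unique solution for every b (here x = A⁻¹ b).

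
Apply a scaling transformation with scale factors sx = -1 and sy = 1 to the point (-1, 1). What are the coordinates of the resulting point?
(1, 1)

Scaling matrix:
[[-1, 0], [0, 1]]
Result: (-1 × -1, 1 × 1) = (1, 1)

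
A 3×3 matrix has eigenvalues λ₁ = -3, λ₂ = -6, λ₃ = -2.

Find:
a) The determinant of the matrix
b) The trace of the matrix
det = -36, trace = -11

Two standard eigenvalue identities:
- det(A) equals the product of the eigenvalues (counted with multiplicity).
- trace(A) equals the sum of the eigenvalues.
det(A) = (-3)*(-6)*(-2) = -36.
trace(A) = -3 - 6 - 2 = -11.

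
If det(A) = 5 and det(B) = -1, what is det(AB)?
-5

Use the multiplicative property of determinants: det(AB) = det(A)*det(B).
det(AB) = (5)*(-1) = -5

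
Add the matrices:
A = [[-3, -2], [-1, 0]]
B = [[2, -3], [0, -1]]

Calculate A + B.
[[-1, -5], [-1, -1]]

Add corresponding elements:
(-3)+(2)=-1
(-2)+(-3)=-5
(-1)+(0)=-1
(0)+(-1)=-1
A + B = [[-1, -5], [-1, -1]]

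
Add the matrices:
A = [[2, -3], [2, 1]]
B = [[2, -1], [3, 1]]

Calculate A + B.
[[4, -4], [5, 2]]

Add corresponding elements:
(2)+(2)=4
(-3)+(-1)=-4
(2)+(3)=5
(1)+(1)=2
A + B = [[4, -4], [5, 2]]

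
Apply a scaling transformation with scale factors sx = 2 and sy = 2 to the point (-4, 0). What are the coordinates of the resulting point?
(-8, 0)

Scaling matrix:
[[2, 0], [0, 2]]
Result: (-4 × 2, 0 × 2) = (-8, 0)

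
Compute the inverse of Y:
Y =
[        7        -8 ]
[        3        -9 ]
det(Y) = -39
Y⁻¹ =
[     3/13     -8/39 ]
[     1/13     -7/39 ]

For a 2×2 matrix Y = [[a, b], [c, d]] with det(Y) ≠ 0, Y⁻¹ = (1/det(Y)) * [[d, -b], [-c, a]].
det(Y) = (7)*(-9) - (-8)*(3) = -63 + 24 = -39.
Y⁻¹ = (1/-39) * [[-9, 8], [-3, 7]].
Dividing each entry by -39 and reducing:
Y⁻¹ =
[     3/13     -8/39 ]
[     1/13     -7/39 ]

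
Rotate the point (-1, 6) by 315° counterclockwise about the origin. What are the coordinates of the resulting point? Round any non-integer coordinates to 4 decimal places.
(3.5355, 4.9497)

Rotation matrix R(θ) = [[cos θ, -sin θ], [sin θ, cos θ]]; for θ = 315°:
R = [[√2/2, √2/2], [-√2/2, √2/2]]
Result: R × [-1, 6]ᵀ = [√2/2·-1 + (√2/2)·6, -√2/2·-1 + (√2/2)·6]ᵀ = (3.5355, 4.9497)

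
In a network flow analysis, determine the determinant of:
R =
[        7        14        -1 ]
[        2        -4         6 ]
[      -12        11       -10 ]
det(R) = -884

Expand along row 0 (cofactor expansion): det(R) = a*(e*i - f*h) - b*(d*i - f*g) + c*(d*h - e*g), where the 3×3 is [[a, b, c], [d, e, f], [g, h, i]].
Minor M_00 = (-4)*(-10) - (6)*(11) = 40 - 66 = -26.
Minor M_01 = (2)*(-10) - (6)*(-12) = -20 + 72 = 52.
Minor M_02 = (2)*(11) - (-4)*(-12) = 22 - 48 = -26.
det(R) = (7)*(-26) - (14)*(52) + (-1)*(-26) = -182 - 728 + 26 = -884.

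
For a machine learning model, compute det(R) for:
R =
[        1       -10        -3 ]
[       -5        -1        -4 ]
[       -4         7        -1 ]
det(R) = 36

Expand along row 0 (cofactor expansion): det(R) = a*(e*i - f*h) - b*(d*i - f*g) + c*(d*h - e*g), where the 3×3 is [[a, b, c], [d, e, f], [g, h, i]].
Minor M_00 = (-1)*(-1) - (-4)*(7) = 1 + 28 = 29.
Minor M_01 = (-5)*(-1) - (-4)*(-4) = 5 - 16 = -11.
Minor M_02 = (-5)*(7) - (-1)*(-4) = -35 - 4 = -39.
det(R) = (1)*(29) - (-10)*(-11) + (-3)*(-39) = 29 - 110 + 117 = 36.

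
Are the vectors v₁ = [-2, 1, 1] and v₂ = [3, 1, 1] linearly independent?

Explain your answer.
Yes, linearly independent

Two vectors are linearly dependent iff one is a scalar multiple of the other.
No single scalar k satisfies v₂ = k·v₁ (the ratios of corresponding entries disagree), so v₁ and v₂ are linearly independent.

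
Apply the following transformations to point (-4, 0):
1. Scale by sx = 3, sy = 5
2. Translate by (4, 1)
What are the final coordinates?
(-8, 1)

Step 1: Scale (-4, 0) by (sx, sy) = (3, 5) → (-12, 0)
Step 2: Translate by (4, 1) → (-8, 1)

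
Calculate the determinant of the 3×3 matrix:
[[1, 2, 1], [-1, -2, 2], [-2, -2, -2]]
-6

Expansion along first row:
det = 1·det([[-2,2],[-2,-2]]) - 2·det([[-1,2],[-2,-2]]) + 1·det([[-1,-2],[-2,-2]])
    = 1·(-2·-2 - 2·-2) - 2·(-1·-2 - 2·-2) + 1·(-1·-2 - -2·-2)
    = 1·8 - 2·6 + 1·-2
    = 8 + -12 + -2 = -6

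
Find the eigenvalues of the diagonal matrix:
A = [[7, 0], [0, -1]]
λ₁ = 7, λ₂ = -1

The characteristic polynomial of A is det(A - λI) = (7 - λ)(-1 - λ) = 0.
The roots are λ = 7 and λ = -1, so the eigenvalues are the diagonal entries.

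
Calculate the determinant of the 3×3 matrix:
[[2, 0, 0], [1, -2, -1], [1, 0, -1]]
4

Expansion along first row:
det = 2·det([[-2,-1],[0,-1]]) - 0·det([[1,-1],[1,-1]]) + 0·det([[1,-2],[1,0]])
    = 2·(-2·-1 - -1·0) - 0·(1·-1 - -1·1) + 0·(1·0 - -2·1)
    = 2·2 - 0·0 + 0·2
    = 4 + 0 + 0 = 4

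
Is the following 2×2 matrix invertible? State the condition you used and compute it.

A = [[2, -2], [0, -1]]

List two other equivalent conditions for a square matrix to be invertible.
Yes, invertible; det(A) = -2 ≠ 0. Equivalent conditions: rank(A) = 2; Ax = 0 has only the trivial solution; 0 is not an eigenvalue; the columns of A are linearly independent.

To check invertibility, compute det(A).
The given matrix is triangular, so det(A) equals the product of its diagonal entries = -2 ≠ 0.
Since det(A) ≠ 0, A is invertible.
Equivalent conditions for a square matrix A to be invertible:
- rank(A) = 2 (full rank).
- The homogeneous system Ax = 0 has only the trivial solution x = 0.
- 0 is not an eigenvalue of A.
- The columns (equivalently rows) of A are linearly independent.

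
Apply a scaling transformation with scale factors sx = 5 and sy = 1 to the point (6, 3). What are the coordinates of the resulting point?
(30, 3)

Scaling matrix:
[[5, 0], [0, 1]]
Result: (6 × 5, 3 × 1) = (30, 3)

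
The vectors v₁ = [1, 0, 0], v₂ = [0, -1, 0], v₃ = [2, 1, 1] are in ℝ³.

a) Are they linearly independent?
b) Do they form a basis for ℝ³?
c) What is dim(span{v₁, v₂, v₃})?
Yes independent, yes basis, dim = 3

Stack v₁, v₂, v₃ as rows of a 3×3 matrix.
[[1, 0, 0]; [0, -1, 0]; [2, 1, 1]] is already lower triangular with nonzero diagonal entries (1, -1, 1), so its determinant is the product of the diagonal entries, det = (1)·(-1)·(1) = -1 ≠ 0, and the rows are linearly independent.
Three linearly independent vectors in ℝ³ form a basis for ℝ³, so dim(span{v₁,v₂,v₃}) = 3.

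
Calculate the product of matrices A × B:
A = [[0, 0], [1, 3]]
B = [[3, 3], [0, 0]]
[[0, 0], [3, 3]]

Matrix multiplication:
C[0][0] = 0×3 + 0×0 = 0
C[0][1] = 0×3 + 0×0 = 0
C[1][0] = 1×3 + 3×0 = 3
C[1][1] = 1×3 + 3×0 = 3
Result: [[0, 0], [3, 3]]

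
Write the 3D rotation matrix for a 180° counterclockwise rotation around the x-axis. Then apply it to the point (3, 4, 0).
R = [[1, 0, 0], [0, -1, 0], [0, 0, -1]]; R·(3, 4, 0) = (3, -4, 0)

Rotation matrix for 180° around x-axis:
cos(180°) = -1, sin(180°) = 0
R = [[1, 0, 0], [0, -1, 0], [0, 0, -1]]
Apply to (3, 4, 0): R·[3, 4, 0]ᵀ = (3, -4, 0)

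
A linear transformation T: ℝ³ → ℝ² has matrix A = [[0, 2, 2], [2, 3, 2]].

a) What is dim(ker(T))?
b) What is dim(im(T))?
dim(ker) = 1, dim(im) = 2

The two rows are not scalar multiples of one another (no single k satisfies row 2 = k × row 1), so they are linearly independent.
Thus rank(A) = 2.
dim(im(T)) = rank(A) = 2.
By the rank-nullity theorem applied to T: ℝ³ → ℝ², rank(A) + nullity(A) = 3 (the domain dimension), so dim(ker(T)) = 3 - 2 = 1.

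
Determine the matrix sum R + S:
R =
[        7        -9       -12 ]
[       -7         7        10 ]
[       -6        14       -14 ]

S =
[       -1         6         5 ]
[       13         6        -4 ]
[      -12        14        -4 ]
R + S =
[        6        -3        -7 ]
[        6        13         6 ]
[      -18        28       -18 ]

Matrix addition is elementwise: (R+S)[i][j] = R[i][j] + S[i][j].
  (R+S)[0][0] = (7) + (-1) = 6
  (R+S)[0][1] = (-9) + (6) = -3
  (R+S)[0][2] = (-12) + (5) = -7
  (R+S)[1][0] = (-7) + (13) = 6
  (R+S)[1][1] = (7) + (6) = 13
  (R+S)[1][2] = (10) + (-4) = 6
  (R+S)[2][0] = (-6) + (-12) = -18
  (R+S)[2][1] = (14) + (14) = 28
  (R+S)[2][2] = (-14) + (-4) = -18
R + S =
[        6        -3        -7 ]
[        6        13         6 ]
[      -18        28       -18 ]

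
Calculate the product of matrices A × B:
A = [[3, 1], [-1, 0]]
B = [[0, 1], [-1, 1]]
[[-1, 4], [0, -1]]

Matrix multiplication:
C[0][0] = 3×0 + 1×-1 = -1
C[0][1] = 3×1 + 1×1 = 4
C[1][0] = -1×0 + 0×-1 = 0
C[1][1] = -1×1 + 0×1 = -1
Result: [[-1, 4], [0, -1]]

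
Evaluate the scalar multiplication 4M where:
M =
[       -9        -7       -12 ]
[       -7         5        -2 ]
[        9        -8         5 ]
4M =
[      -36       -28       -48 ]
[      -28        20        -8 ]
[       36       -32        20 ]

Scalar multiplication is elementwise: (4M)[i][j] = 4 * M[i][j].
  (4M)[0][0] = 4 * (-9) = -36
  (4M)[0][1] = 4 * (-7) = -28
  (4M)[0][2] = 4 * (-12) = -48
  (4M)[1][0] = 4 * (-7) = -28
  (4M)[1][1] = 4 * (5) = 20
  (4M)[1][2] = 4 * (-2) = -8
  (4M)[2][0] = 4 * (9) = 36
  (4M)[2][1] = 4 * (-8) = -32
  (4M)[2][2] = 4 * (5) = 20
4M =
[      -36       -28       -48 ]
[      -28        20        -8 ]
[       36       -32        20 ]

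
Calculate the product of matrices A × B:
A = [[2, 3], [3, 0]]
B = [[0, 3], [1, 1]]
[[3, 9], [0, 9]]

Matrix multiplication:
C[0][0] = 2×0 + 3×1 = 3
C[0][1] = 2×3 + 3×1 = 9
C[1][0] = 3×0 + 0×1 = 0
C[1][1] = 3×3 + 0×1 = 9
Result: [[3, 9], [0, 9]]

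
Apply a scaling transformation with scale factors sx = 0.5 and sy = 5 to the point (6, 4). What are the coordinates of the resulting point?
(3.0, 20)

Scaling matrix:
[[0.50, 0], [0, 5]]
Result: (6 × 0.5, 4 × 5) = (3.0, 20)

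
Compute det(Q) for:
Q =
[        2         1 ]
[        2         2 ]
det(Q) = 2

For a 2×2 matrix [[a, b], [c, d]], det = a*d - b*c.
det(Q) = (2)*(2) - (1)*(2) = 4 - 2 = 2.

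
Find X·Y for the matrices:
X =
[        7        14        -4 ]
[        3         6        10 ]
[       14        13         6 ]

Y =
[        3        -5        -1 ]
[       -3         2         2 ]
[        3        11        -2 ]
XY =
[      -33       -51        29 ]
[       21       107       -11 ]
[       21        22         0 ]

Matrix multiplication: (XY)[i][j] = sum over k of X[i][k] * Y[k][j].
  (XY)[0][0] = (7)*(3) + (14)*(-3) + (-4)*(3) = -33
  (XY)[0][1] = (7)*(-5) + (14)*(2) + (-4)*(11) = -51
  (XY)[0][2] = (7)*(-1) + (14)*(2) + (-4)*(-2) = 29
  (XY)[1][0] = (3)*(3) + (6)*(-3) + (10)*(3) = 21
  (XY)[1][1] = (3)*(-5) + (6)*(2) + (10)*(11) = 107
  (XY)[1][2] = (3)*(-1) + (6)*(2) + (10)*(-2) = -11
  (XY)[2][0] = (14)*(3) + (13)*(-3) + (6)*(3) = 21
  (XY)[2][1] = (14)*(-5) + (13)*(2) + (6)*(11) = 22
  (XY)[2][2] = (14)*(-1) + (13)*(2) + (6)*(-2) = 0
XY =
[      -33       -51        29 ]
[       21       107       -11 ]
[       21        22         0 ]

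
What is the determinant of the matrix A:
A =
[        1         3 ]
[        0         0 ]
det(A) = 0

For a 2×2 matrix [[a, b], [c, d]], det = a*d - b*c.
det(A) = (1)*(0) - (3)*(0) = 0 - 0 = 0.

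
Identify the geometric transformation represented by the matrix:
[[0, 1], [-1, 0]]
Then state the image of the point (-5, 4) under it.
rotation by 90° clockwise (i.e., 270° counterclockwise); image of (-5, 4) is (4, 5)

This matches the form [[cos θ, -sin θ], [sin θ, cos θ]] of a rotation matrix; reading off cos θ and sin θ gives the angle.
The matrix [[0, 1], [-1, 0]] represents: rotation by 90° clockwise (i.e., 270° counterclockwise).
Applying it to (-5, 4): [0·-5 + 1·4, -1·-5 + 0·4] = (4, 5).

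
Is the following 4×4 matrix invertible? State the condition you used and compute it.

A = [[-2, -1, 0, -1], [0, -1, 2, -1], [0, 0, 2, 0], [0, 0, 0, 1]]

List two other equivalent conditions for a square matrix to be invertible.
Yes, invertible; det(A) = 4 ≠ 0. Equivalent conditions: rank(A) = 4; Ax = 0 has only the trivial solution; 0 is not an eigenvalue; the columns of A are linearly independent.

To check invertibility, compute det(A).
The given matrix is triangular, so det(A) equals the product of its diagonal entries = 4 ≠ 0.
Since det(A) ≠ 0, A is invertible.
Equivalent conditions for a square matrix A to be invertible:
- rank(A) = 4 (full rank).
- The homogeneous system Ax = 0 has only the trivial solution x = 0.
- 0 is not an eigenvalue of A.
- The columns (equivalently rows) of A are linearly independent.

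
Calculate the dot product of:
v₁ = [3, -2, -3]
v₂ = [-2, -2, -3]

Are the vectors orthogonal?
7, No

The dot product is the sum of products of corresponding components.
v₁·v₂ = (3)*(-2) + (-2)*(-2) + (-3)*(-3) = -6 + 4 + 9 = 7.
Two vectors are orthogonal iff their dot product is 0; here the dot product is 7, so the vectors are not orthogonal.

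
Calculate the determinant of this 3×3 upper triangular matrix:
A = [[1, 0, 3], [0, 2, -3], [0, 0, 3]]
6

The determinant of a triangular matrix is the product of its diagonal entries (the off-diagonal entries above the diagonal do not affect it).
det(A) = (1) * (2) * (3) = 6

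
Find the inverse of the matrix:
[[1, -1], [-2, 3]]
[[3, 1], [2, 1]]

For [[a,b],[c,d]], inverse = (1/det)·[[d,-b],[-c,a]]
det = 1·3 - -1·-2 = 1
Inverse = (1/1)·[[3, 1], [2, 1]]
        = [[3, 1], [2, 1]]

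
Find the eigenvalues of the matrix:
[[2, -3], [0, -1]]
λ = -1 and λ = 2

Characteristic equation: det(A - λI) = 0
λ² - (trace)λ + (det) = 0
λ² - (1)λ + (-2) = 0
λ² - 1λ - 2 = 0
Solving: λ = -1, 2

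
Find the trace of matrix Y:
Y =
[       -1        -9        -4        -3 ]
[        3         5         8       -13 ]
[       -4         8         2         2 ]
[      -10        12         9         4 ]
tr(Y) = -1 + 5 + 2 + 4 = 10

The trace of a square matrix is the sum of its diagonal entries.
Diagonal entries of Y: Y[0][0] = -1, Y[1][1] = 5, Y[2][2] = 2, Y[3][3] = 4.
tr(Y) = -1 + 5 + 2 + 4 = 10.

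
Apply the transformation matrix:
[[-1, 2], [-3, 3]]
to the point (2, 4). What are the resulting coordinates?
(6, 6)

Matrix multiplication:
[[-1, 2], [-3, 3]] × [2, 4]ᵀ
= [-1×2 + 2×4, -3×2 + 3×4]ᵀ
= [6.0000, 6.0000]ᵀ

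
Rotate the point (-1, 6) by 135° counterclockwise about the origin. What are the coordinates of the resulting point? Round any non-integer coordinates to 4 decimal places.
(-3.5355, -4.9497)

Rotation matrix R(θ) = [[cos θ, -sin θ], [sin θ, cos θ]]; for θ = 135°:
R = [[-√2/2, -√2/2], [√2/2, -√2/2]]
Result: R × [-1, 6]ᵀ = [-√2/2·-1 + (-√2/2)·6, √2/2·-1 + (-√2/2)·6]ᵀ = (-3.5355, -4.9497)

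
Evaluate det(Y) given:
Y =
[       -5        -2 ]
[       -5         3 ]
det(Y) = -25

For a 2×2 matrix [[a, b], [c, d]], det = a*d - b*c.
det(Y) = (-5)*(3) - (-2)*(-5) = -15 - 10 = -25.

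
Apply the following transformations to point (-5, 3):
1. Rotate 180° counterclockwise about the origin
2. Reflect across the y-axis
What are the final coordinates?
(-5, -3)

Step 1: Rotate 180° → (5, -3)
Step 2: Reflect across the y-axis → (-5, -3)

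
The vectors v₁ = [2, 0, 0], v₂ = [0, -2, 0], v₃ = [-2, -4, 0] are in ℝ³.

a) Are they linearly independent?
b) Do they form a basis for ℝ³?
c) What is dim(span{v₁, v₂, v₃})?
Not independent, not a basis, dim(span) = 2

Check whether v₃ can be written as a linear combination of v₁ and v₂.
v₃ = (-1)·v₁ + (2)·v₂ = [-2, -4, 0], so the three vectors are linearly dependent.
Thus they do not form a basis for ℝ³, and dim(span{v₁, v₂, v₃}) = 2 (spanned by v₁ and v₂).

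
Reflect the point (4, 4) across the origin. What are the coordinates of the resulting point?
(-4, -4)

Reflection across origin: (4, 4) → (-4, -4)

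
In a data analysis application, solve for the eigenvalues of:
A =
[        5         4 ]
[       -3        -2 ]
λ = 1, 2

Solve det(A - λI) = 0. For a 2×2 matrix the characteristic equation is λ² - (trace)λ + det = 0.
trace(A) = a + d = 5 - 2 = 3.
det(A) = a*d - b*c = (5)*(-2) - (4)*(-3) = -10 + 12 = 2.
Characteristic equation: λ² - (3)λ + (2) = 0.
Discriminant = (3)² - 4*(2) = 9 - 8 = 1.
λ = (3 ± √1) / 2 = (3 ± 1) / 2 = 1, 2.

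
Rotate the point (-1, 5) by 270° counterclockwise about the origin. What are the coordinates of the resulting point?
(5, 1)

Rotation matrix R(θ) = [[cos θ, -sin θ], [sin θ, cos θ]]; for θ = 270°:
R = [[0, 1], [-1, 0]]
Result: R × [-1, 5]ᵀ = [0·-1 + (1)·5, -1·-1 + (0)·5]ᵀ = (5, 1)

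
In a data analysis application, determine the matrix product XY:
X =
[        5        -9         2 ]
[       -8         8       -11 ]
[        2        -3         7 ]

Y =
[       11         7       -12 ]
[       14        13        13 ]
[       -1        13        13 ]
XY =
[      -73       -56      -151 ]
[       35       -95        57 ]
[      -27        66        28 ]

Matrix multiplication: (XY)[i][j] = sum over k of X[i][k] * Y[k][j].
  (XY)[0][0] = (5)*(11) + (-9)*(14) + (2)*(-1) = -73
  (XY)[0][1] = (5)*(7) + (-9)*(13) + (2)*(13) = -56
  (XY)[0][2] = (5)*(-12) + (-9)*(13) + (2)*(13) = -151
  (XY)[1][0] = (-8)*(11) + (8)*(14) + (-11)*(-1) = 35
  (XY)[1][1] = (-8)*(7) + (8)*(13) + (-11)*(13) = -95
  (XY)[1][2] = (-8)*(-12) + (8)*(13) + (-11)*(13) = 57
  (XY)[2][0] = (2)*(11) + (-3)*(14) + (7)*(-1) = -27
  (XY)[2][1] = (2)*(7) + (-3)*(13) + (7)*(13) = 66
  (XY)[2][2] = (2)*(-12) + (-3)*(13) + (7)*(13) = 28
XY =
[      -73       -56      -151 ]
[       35       -95        57 ]
[      -27        66        28 ]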